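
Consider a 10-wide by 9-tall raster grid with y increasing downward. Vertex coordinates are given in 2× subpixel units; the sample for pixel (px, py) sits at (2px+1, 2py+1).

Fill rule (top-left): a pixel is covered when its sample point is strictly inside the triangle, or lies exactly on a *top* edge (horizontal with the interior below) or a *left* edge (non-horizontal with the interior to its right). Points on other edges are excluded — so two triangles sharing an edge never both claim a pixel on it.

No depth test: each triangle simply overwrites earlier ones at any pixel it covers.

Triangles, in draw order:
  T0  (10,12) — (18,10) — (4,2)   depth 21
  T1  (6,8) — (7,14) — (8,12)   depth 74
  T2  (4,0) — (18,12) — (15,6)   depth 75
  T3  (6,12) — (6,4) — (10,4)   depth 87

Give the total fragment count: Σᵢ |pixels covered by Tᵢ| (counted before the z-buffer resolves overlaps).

T0:
  2·area = 92  (B↔C swapped to make it positive)
  edge (10, 12)→(4, 2): d=(-6,-10) top-left  bias=+0
  edge (4, 2)→(18, 10): d=(14,8) right/bottom  bias=-1
  edge (18, 10)→(10, 12): d=(-8,2) right/bottom  bias=-1
    (2,1)@(5, 3): e=[4,6,82] → █
    (3,1)@(7, 3): e=[24,-10,78] → ·
    (2,2)@(5, 5): e=[-8,34,66] → ·
    (3,2)@(7, 5): e=[12,18,62] → █
    (4,2)@(9, 5): e=[32,2,58] → █
    (5,2)@(11, 5): e=[52,-14,54] → ·
    (3,3)@(7, 7): e=[0,46,46] → █  [on edge]
    (5,3)@(11, 7): e=[40,14,38] → █
    (6,3)@(13, 7): e=[60,-2,34] → ·
    (3,4)@(7, 9): e=[-12,74,30] → ·
    (4,4)@(9, 9): e=[8,58,26] → █
    (6,4)@(13, 9): e=[48,26,18] → █
    (6,8)@(13, 17): e=[0,138,-46] → ·  [on edge]
  covered (12 px):
    · · · · · · · · · ·
    · · █ · · · · · · ·
    · · · █ █ · · · · ·
    · · · █ █ █ · · · ·
    · · · · █ █ █ █ · ·
    · · · · · █ █ · · ·
    · · · · · · · · · ·
    · · · · · · · · · ·
    · · · · · · · · · ·
T1:
  2·area = 8  (B↔C swapped to make it positive)
  edge (6, 8)→(8, 12): d=(2,4) right/bottom  bias=-1
  edge (8, 12)→(7, 14): d=(-1,2) right/bottom  bias=-1
  edge (7, 14)→(6, 8): d=(-1,-6) top-left  bias=+0
    (3,5)@(7, 11): e=[2,3,3] → █
    (4,5)@(9, 11): e=[-6,-1,15] → ·
    (3,6)@(7, 13): e=[6,1,1] → █
    (4,6)@(9, 13): e=[-2,-3,13] → ·
    (3,7)@(7, 15): e=[10,-1,-1] → ·
  covered (2 px):
    · · · · · · · · · ·
    · · · · · · · · · ·
    · · · · · · · · · ·
    · · · · · · · · · ·
    · · · · · · · · · ·
    · · · █ · · · · · ·
    · · · █ · · · · · ·
    · · · · · · · · · ·
    · · · · · · · · · ·
T2:
  2·area = 48  (B↔C swapped to make it positive)
  edge (4, 0)→(15, 6): d=(11,6) right/bottom  bias=-1
  edge (15, 6)→(18, 12): d=(3,6) right/bottom  bias=-1
  edge (18, 12)→(4, 0): d=(-14,-12) top-left  bias=+0
    (4,1)@(9, 3): e=[3,27,18] → █
    (5,1)@(11, 3): e=[-9,15,42] → ·
    (4,2)@(9, 5): e=[25,33,-10] → ·
    (5,2)@(11, 5): e=[13,21,14] → █
    (6,2)@(13, 5): e=[1,9,38] → █
    (7,2)@(15, 5): e=[-11,-3,62] → ·
    (5,3)@(11, 7): e=[35,27,-14] → ·
    (6,3)@(13, 7): e=[23,15,10] → █
    (7,3)@(15, 7): e=[11,3,34] → █
    (8,3)@(17, 7): e=[-1,-9,58] → ·
    (6,4)@(13, 9): e=[45,21,-18] → ·
    (7,4)@(15, 9): e=[33,9,6] → █
  covered (7 px):
    · · · · · · · · · ·
    · · · · █ · · · · ·
    · · · · · █ █ · · ·
    · · · · · · █ █ · ·
    · · · · · · · █ · ·
    · · · · · · · · █ ·
    · · · · · · · · · ·
    · · · · · · · · · ·
    · · · · · · · · · ·
T3:
  2·area = 32
  edge (6, 12)→(6, 4): d=(0,-8) top-left  bias=+0
  edge (6, 4)→(10, 4): d=(4,0) top-left  bias=+0
  edge (10, 4)→(6, 12): d=(-4,8) right/bottom  bias=-1
    (3,2)@(7, 5): e=[8,4,20] → █
    (4,2)@(9, 5): e=[24,4,4] → █
    (5,2)@(11, 5): e=[40,4,-12] → ·
    (3,3)@(7, 7): e=[8,12,12] → █
    (4,3)@(9, 7): e=[24,12,-4] → ·
    (3,4)@(7, 9): e=[8,20,4] → █
    (4,4)@(9, 9): e=[24,20,-12] → ·
    (3,5)@(7, 11): e=[8,28,-4] → ·
  covered (4 px):
    · · · · · · · · · ·
    · · · · · · · · · ·
    · · · █ █ · · · · ·
    · · · █ · · · · · ·
    · · · █ · · · · · ·
    · · · · · · · · · ·
    · · · · · · · · · ·
    · · · · · · · · · ·
    · · · · · · · · · ·

Answer: 25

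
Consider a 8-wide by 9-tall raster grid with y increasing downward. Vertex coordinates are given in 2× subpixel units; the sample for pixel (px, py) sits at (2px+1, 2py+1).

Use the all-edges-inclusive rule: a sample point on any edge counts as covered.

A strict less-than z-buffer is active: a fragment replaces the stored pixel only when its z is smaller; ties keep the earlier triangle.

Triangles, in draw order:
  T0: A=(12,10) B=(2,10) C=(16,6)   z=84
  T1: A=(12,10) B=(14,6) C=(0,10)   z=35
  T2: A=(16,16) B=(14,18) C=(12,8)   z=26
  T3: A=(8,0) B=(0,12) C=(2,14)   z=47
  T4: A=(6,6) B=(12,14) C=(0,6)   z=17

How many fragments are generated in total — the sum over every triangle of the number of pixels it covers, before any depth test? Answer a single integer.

T0:
  2·area = 40
  edge (12, 10)→(2, 10): d=(-10,0) inclusive
  edge (2, 10)→(16, 6): d=(14,-4) inclusive
  edge (16, 6)→(12, 10): d=(-4,4) inclusive
    (6,3)@(13, 7): e=[30,2,8] → █
    (7,3)@(15, 7): e=[30,10,0] → █  [on edge]
    (3,4)@(7, 9): e=[10,6,24] → █
    (4,4)@(9, 9): e=[10,14,16] → █
    (5,4)@(11, 9): e=[10,22,8] → █
    (6,4)@(13, 9): e=[10,30,0] → █  [on edge]
    (7,4)@(15, 9): e=[10,38,-8] → ·
    (3,5)@(7, 11): e=[-10,34,16] → ·
    (4,5)@(9, 11): e=[-10,42,8] → ·
    (5,5)@(11, 11): e=[-10,50,0] → ·  [on edge]
    (6,5)@(13, 11): e=[-10,58,-8] → ·
    (4,6)@(9, 13): e=[-30,70,0] → ·  [on edge]
    (3,7)@(7, 15): e=[-50,90,0] → ·  [on edge]
    (2,8)@(5, 17): e=[-70,110,0] → ·  [on edge]
  covered (6 px):
    · · · · · · · ·
    · · · · · · · ·
    · · · · · · · ·
    · · · · · · █ █
    · · · █ █ █ █ ·
    · · · · · · · ·
    · · · · · · · ·
    · · · · · · · ·
    · · · · · · · ·
T1:
  2·area = 48  (B↔C swapped to make it positive)
  edge (12, 10)→(0, 10): d=(-12,0) inclusive
  edge (0, 10)→(14, 6): d=(14,-4) inclusive
  edge (14, 6)→(12, 10): d=(-2,4) inclusive
    (5,3)@(11, 7): e=[36,2,10] → █
    (6,3)@(13, 7): e=[36,10,2] → █
    (7,3)@(15, 7): e=[36,18,-6] → ·
    (2,4)@(5, 9): e=[12,6,30] → █
    (3,4)@(7, 9): e=[12,14,22] → █
    (4,4)@(9, 9): e=[12,22,14] → █
    (6,4)@(13, 9): e=[12,38,-2] → ·
    (2,5)@(5, 11): e=[-12,34,26] → ·
    (3,5)@(7, 11): e=[-12,42,18] → ·
    (4,5)@(9, 11): e=[-12,50,10] → ·
    (5,5)@(11, 11): e=[-12,58,2] → ·
  covered (6 px):
    · · · · · · · ·
    · · · · · · · ·
    · · · · · · · ·
    · · · · · █ █ ·
    · · █ █ █ █ · ·
    · · · · · · · ·
    · · · · · · · ·
    · · · · · · · ·
    · · · · · · · ·
T2:
  2·area = 24
  edge (16, 16)→(14, 18): d=(-2,2) inclusive
  edge (14, 18)→(12, 8): d=(-2,-10) inclusive
  edge (12, 8)→(16, 16): d=(4,8) inclusive
    (5,1)@(11, 3): e=[36,0,-12] → ·  [on edge]
    (6,5)@(13, 11): e=[16,4,4] → █
    (7,5)@(15, 11): e=[12,24,-12] → ·
    (6,6)@(13, 13): e=[12,0,12] → █  [on edge]
    (7,6)@(15, 13): e=[8,20,-4] → ·
    (6,7)@(13, 15): e=[8,-4,20] → ·
    (7,7)@(15, 15): e=[4,16,4] → █
    (7,8)@(15, 17): e=[0,12,12] → █  [on edge]
  covered (4 px):
    · · · · · · · ·
    · · · · · · · ·
    · · · · · · · ·
    · · · · · · · ·
    · · · · · · · ·
    · · · · · · █ ·
    · · · · · · █ ·
    · · · · · · · █
    · · · · · · · █
T3:
  2·area = 40  (B↔C swapped to make it positive)
  edge (8, 0)→(2, 14): d=(-6,14) inclusive
  edge (2, 14)→(0, 12): d=(-2,-2) inclusive
  edge (0, 12)→(8, 0): d=(8,-12) inclusive
    (2,2)@(5, 5): e=[12,24,4] → █
    (3,2)@(7, 5): e=[-16,28,28] → ·
    (2,3)@(5, 7): e=[0,20,20] → █  [on edge]
    (3,3)@(7, 7): e=[-28,24,44] → ·
    (1,4)@(3, 9): e=[16,12,12] → █
    (2,4)@(5, 9): e=[-12,16,36] → ·
    (0,5)@(1, 11): e=[32,4,4] → █
    (2,5)@(5, 11): e=[-24,12,52] → ·
    (0,6)@(1, 13): e=[20,0,20] → █  [on edge]
    (1,6)@(3, 13): e=[-8,4,44] → ·
    (0,7)@(1, 15): e=[8,-4,36] → ·
    (1,7)@(3, 15): e=[-20,0,60] → ·  [on edge]
    (2,8)@(5, 17): e=[-60,0,100] → ·  [on edge]
  covered (6 px):
    · · · · · · · ·
    · · · · · · · ·
    · · █ · · · · ·
    · · █ · · · · ·
    · █ · · · · · ·
    █ █ · · · · · ·
    █ · · · · · · ·
    · · · · · · · ·
    · · · · · · · ·
T4:
  2·area = 48
  edge (6, 6)→(12, 14): d=(6,8) inclusive
  edge (12, 14)→(0, 6): d=(-12,-8) inclusive
  edge (0, 6)→(6, 6): d=(6,0) inclusive
    (1,3)@(3, 7): e=[30,12,6] → █
    (2,3)@(5, 7): e=[14,28,6] → █
    (3,3)@(7, 7): e=[-2,44,6] → ·
    (1,4)@(3, 9): e=[42,-12,18] → ·
    (2,4)@(5, 9): e=[26,4,18] → █
    (3,4)@(7, 9): e=[10,20,18] → █
    (4,4)@(9, 9): e=[-6,36,18] → ·
    (2,5)@(5, 11): e=[38,-20,30] → ·
    (3,5)@(7, 11): e=[22,-4,30] → ·
    (4,5)@(9, 11): e=[6,12,30] → █
    (5,5)@(11, 11): e=[-10,28,30] → ·
    (4,6)@(9, 13): e=[18,-12,42] → ·
  covered (6 px):
    · · · · · · · ·
    · · · · · · · ·
    · · · · · · · ·
    · █ █ · · · · ·
    · · █ █ · · · ·
    · · · · █ · · ·
    · · · · · █ · ·
    · · · · · · · ·
    · · · · · · · ·

Answer: 28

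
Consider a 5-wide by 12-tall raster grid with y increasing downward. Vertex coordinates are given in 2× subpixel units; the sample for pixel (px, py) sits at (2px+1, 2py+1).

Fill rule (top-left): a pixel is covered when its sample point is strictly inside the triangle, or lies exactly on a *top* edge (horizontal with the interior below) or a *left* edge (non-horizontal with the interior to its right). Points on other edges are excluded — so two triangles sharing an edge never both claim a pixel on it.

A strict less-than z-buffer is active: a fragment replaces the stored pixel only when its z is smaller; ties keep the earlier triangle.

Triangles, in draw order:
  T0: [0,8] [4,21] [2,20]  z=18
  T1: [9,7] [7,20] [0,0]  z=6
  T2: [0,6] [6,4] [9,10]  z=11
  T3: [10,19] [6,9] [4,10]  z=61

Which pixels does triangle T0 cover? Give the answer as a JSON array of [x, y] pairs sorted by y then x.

T0:
  2·area = 22
  edge (0, 8)→(4, 21): d=(4,13) right/bottom  bias=-1
  edge (4, 21)→(2, 20): d=(-2,-1) top-left  bias=+0
  edge (2, 20)→(0, 8): d=(-2,-12) top-left  bias=+0
    (0,6)@(1, 13): e=[7,13,2] → X
    (1,6)@(3, 13): e=[-19,15,26] → .
    (0,7)@(1, 15): e=[15,9,-2] → .
    (1,9)@(3, 19): e=[5,3,14] → X
    (2,9)@(5, 19): e=[-21,5,38] → .
    (1,10)@(3, 21): e=[13,-1,10] → .
  covered (2 px):
    . . . . .
    . . . . .
    . . . . .
    . . . . .
    . . . . .
    . . . . .
    X . . . .
    . . . . .
    . . . . .
    . X . . .
    . . . . .
    . . . . .
T1:
  2·area = 131
  edge (9, 7)→(7, 20): d=(-2,13) right/bottom  bias=-1
  edge (7, 20)→(0, 0): d=(-7,-20) top-left  bias=+0
  edge (0, 0)→(9, 7): d=(9,7) right/bottom  bias=-1
    (0,0)@(1, 1): e=[116,13,2] → X
    (1,0)@(3, 1): e=[90,53,-12] → .
    (0,1)@(1, 3): e=[112,-1,20] → .
    (1,1)@(3, 3): e=[86,39,6] → X
    (2,1)@(5, 3): e=[60,79,-8] → .
    (1,2)@(3, 5): e=[82,25,24] → X
    (2,2)@(5, 5): e=[56,65,10] → X
    (3,2)@(7, 5): e=[30,105,-4] → .
    (1,3)@(3, 7): e=[78,11,42] → X
    (3,3)@(7, 7): e=[26,91,14] → X
    (4,3)@(9, 7): e=[0,131,0] → .  [on edge]
    (1,4)@(3, 9): e=[74,-3,60] → .
  covered (16 px):
    X . . . .
    . X . . .
    . X X . .
    . X X X .
    . . X X .
    . . X X .
    . . X X .
    . . . X .
    . . . X .
    . . . X .
    . . . . .
    . . . . .
T2:
  2·area = 42
  edge (0, 6)→(6, 4): d=(6,-2) top-left  bias=+0
  edge (6, 4)→(9, 10): d=(3,6) right/bottom  bias=-1
  edge (9, 10)→(0, 6): d=(-9,-4) top-left  bias=+0
    (4,1)@(9, 3): e=[0,-21,63] → .  [on edge]
    (1,2)@(3, 5): e=[0,21,21] → X  [on edge]
    (2,2)@(5, 5): e=[4,9,29] → X
    (3,2)@(7, 5): e=[8,-3,37] → .
    (1,3)@(3, 7): e=[12,27,3] → X
    (3,3)@(7, 7): e=[20,3,19] → X
    (4,3)@(9, 7): e=[24,-9,27] → .
    (1,4)@(3, 9): e=[24,33,-15] → .
    (2,4)@(5, 9): e=[28,21,-7] → .
    (3,4)@(7, 9): e=[32,9,1] → X
    (4,4)@(9, 9): e=[36,-3,9] → .
    (3,5)@(7, 11): e=[44,15,-17] → .
  covered (6 px):
    . . . . .
    . . . . .
    . X X . .
    . X X X .
    . . . X .
    . . . . .
    . . . . .
    . . . . .
    . . . . .
    . . . . .
    . . . . .
    . . . . .
T3:
  2·area = 24  (B↔C swapped to make it positive)
  edge (10, 19)→(4, 10): d=(-6,-9) top-left  bias=+0
  edge (4, 10)→(6, 9): d=(2,-1) top-left  bias=+0
  edge (6, 9)→(10, 19): d=(4,10) right/bottom  bias=-1
    (2,5)@(5, 11): e=[3,3,18] → X
    (3,5)@(7, 11): e=[21,5,-2] → .
    (2,6)@(5, 13): e=[-9,7,26] → .
    (3,6)@(7, 13): e=[9,9,6] → X
    (4,6)@(9, 13): e=[27,11,-14] → .
    (3,7)@(7, 15): e=[-3,13,14] → .
    (4,8)@(9, 17): e=[3,19,2] → X
    (4,9)@(9, 19): e=[-9,23,10] → .
  covered (3 px):
    . . . . .
    . . . . .
    . . . . .
    . . . . .
    . . . . .
    . . X . .
    . . . X .
    . . . . .
    . . . . X
    . . . . .
    . . . . .
    . . . . .

Result: [[0,6],[1,9]]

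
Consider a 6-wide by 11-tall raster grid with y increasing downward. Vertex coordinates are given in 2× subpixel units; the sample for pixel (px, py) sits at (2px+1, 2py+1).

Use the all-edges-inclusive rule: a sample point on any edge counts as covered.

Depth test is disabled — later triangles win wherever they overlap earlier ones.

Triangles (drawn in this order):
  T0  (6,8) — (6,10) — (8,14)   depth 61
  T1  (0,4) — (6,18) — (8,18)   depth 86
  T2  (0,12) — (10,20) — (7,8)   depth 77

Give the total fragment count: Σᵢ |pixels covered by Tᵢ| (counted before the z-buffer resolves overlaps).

T0:
  2·area = 4  (B↔C swapped to make it positive)
  edge (6, 8)→(8, 14): d=(2,6) inclusive
  edge (8, 14)→(6, 10): d=(-2,-4) inclusive
  edge (6, 10)→(6, 8): d=(0,-2) inclusive
    (2,2)@(5, 5): e=[0,6,-2] → .  [on edge]
    (3,5)@(7, 11): e=[0,2,2] → X  [on edge]
    (4,5)@(9, 11): e=[-12,10,6] → .
    (3,6)@(7, 13): e=[4,-2,2] → .
    (4,8)@(9, 17): e=[0,-2,6] → .  [on edge]
  covered (1 px):
    . . . . . .
    . . . . . .
    . . . . . .
    . . . . . .
    . . . . . .
    . . . X . .
    . . . . . .
    . . . . . .
    . . . . . .
    . . . . . .
    . . . . . .
T1:
  2·area = 28  (B↔C swapped to make it positive)
  edge (0, 4)→(8, 18): d=(8,14) inclusive
  edge (8, 18)→(6, 18): d=(-2,0) inclusive
  edge (6, 18)→(0, 4): d=(-6,-14) inclusive
    (1,5)@(3, 11): e=[14,14,0] → X  [on edge]
    (2,5)@(5, 11): e=[-14,14,28] → .
    (1,6)@(3, 13): e=[30,10,-12] → .
    (2,6)@(5, 13): e=[2,10,16] → X
    (3,6)@(7, 13): e=[-26,10,44] → .
    (2,7)@(5, 15): e=[18,6,4] → X
    (3,7)@(7, 15): e=[-10,6,32] → .
    (2,8)@(5, 17): e=[34,2,-8] → .
    (3,8)@(7, 17): e=[6,2,20] → X
    (4,8)@(9, 17): e=[-22,2,48] → .
    (3,9)@(7, 19): e=[22,-2,8] → .
  covered (4 px):
    . . . . . .
    . . . . . .
    . . . . . .
    . . . . . .
    . . . . . .
    . X . . . .
    . . X . . .
    . . X . . .
    . . . X . .
    . . . . . .
    . . . . . .
T2:
  2·area = 96  (B↔C swapped to make it positive)
  edge (0, 12)→(7, 8): d=(7,-4) inclusive
  edge (7, 8)→(10, 20): d=(3,12) inclusive
  edge (10, 20)→(0, 12): d=(-10,-8) inclusive
    (3,4)@(7, 9): e=[7,3,86] → X
    (4,4)@(9, 9): e=[15,-21,102] → .
    (1,5)@(3, 11): e=[5,57,34] → X
    (2,5)@(5, 11): e=[13,33,50] → X
    (4,5)@(9, 11): e=[29,-15,82] → .
    (1,6)@(3, 13): e=[19,63,14] → X
    (4,6)@(9, 13): e=[43,-9,62] → .
    (1,7)@(3, 15): e=[33,69,-6] → .
    (2,7)@(5, 15): e=[41,45,10] → X
    (4,7)@(9, 15): e=[57,-3,42] → .
    (2,8)@(5, 17): e=[55,51,-10] → .
    (3,8)@(7, 17): e=[63,27,6] → X
  covered (12 px):
    . . . . . .
    . . . . . .
    . . . . . .
    . . . . . .
    . . . X . .
    . X X X . .
    . X X X . .
    . . X X . .
    . . . X X .
    . . . . X .
    . . . . . .

Result: 17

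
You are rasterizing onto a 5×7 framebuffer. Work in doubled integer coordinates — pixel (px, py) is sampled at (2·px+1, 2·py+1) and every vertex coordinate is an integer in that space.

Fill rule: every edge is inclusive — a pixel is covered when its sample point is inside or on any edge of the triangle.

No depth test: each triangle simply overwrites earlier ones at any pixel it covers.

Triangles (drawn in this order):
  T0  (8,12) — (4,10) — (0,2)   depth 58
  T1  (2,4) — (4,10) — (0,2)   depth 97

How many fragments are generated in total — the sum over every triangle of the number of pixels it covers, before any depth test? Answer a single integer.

T0:
  2·area = 24
  edge (8, 12)→(4, 10): d=(-4,-2) inclusive
  edge (4, 10)→(0, 2): d=(-4,-8) inclusive
  edge (0, 2)→(8, 12): d=(8,10) inclusive
    (1,3)@(3, 7): e=[10,4,10] → X
    (2,3)@(5, 7): e=[14,20,-10] → .
    (1,4)@(3, 9): e=[2,-4,26] → .
    (2,4)@(5, 9): e=[6,12,6] → X
    (3,4)@(7, 9): e=[10,28,-14] → .
    (2,5)@(5, 11): e=[-2,4,22] → .
    (3,5)@(7, 11): e=[2,20,2] → X
    (4,5)@(9, 11): e=[6,36,-18] → .
    (3,6)@(7, 13): e=[-6,12,18] → .
  covered (3 px):
    . . . . .
    . . . . .
    . . . . .
    . X . . .
    . . X . .
    . . . X .
    . . . . .
T1:
  2·area = 8
  edge (2, 4)→(4, 10): d=(2,6) inclusive
  edge (4, 10)→(0, 2): d=(-4,-8) inclusive
  edge (0, 2)→(2, 4): d=(2,2) inclusive
    (0,0)@(1, 1): e=[0,12,-4] → .  [on edge]
    (0,1)@(1, 3): e=[4,4,0] → X  [on edge]
    (1,1)@(3, 3): e=[-8,20,-4] → .
    (0,2)@(1, 5): e=[8,-4,4] → .
    (1,2)@(3, 5): e=[-4,12,0] → .  [on edge]
    (1,3)@(3, 7): e=[0,4,4] → X  [on edge]
    (2,3)@(5, 7): e=[-12,20,0] → .  [on edge]
    (1,4)@(3, 9): e=[4,-4,8] → .
    (3,4)@(7, 9): e=[-20,28,0] → .  [on edge]
    (4,5)@(9, 11): e=[-28,36,0] → .  [on edge]
    (2,6)@(5, 13): e=[0,-4,12] → .  [on edge]
  covered (2 px):
    . . . . .
    X . . . .
    . . . . .
    . X . . .
    . . . . .
    . . . . .
    . . . . .

Answer: 5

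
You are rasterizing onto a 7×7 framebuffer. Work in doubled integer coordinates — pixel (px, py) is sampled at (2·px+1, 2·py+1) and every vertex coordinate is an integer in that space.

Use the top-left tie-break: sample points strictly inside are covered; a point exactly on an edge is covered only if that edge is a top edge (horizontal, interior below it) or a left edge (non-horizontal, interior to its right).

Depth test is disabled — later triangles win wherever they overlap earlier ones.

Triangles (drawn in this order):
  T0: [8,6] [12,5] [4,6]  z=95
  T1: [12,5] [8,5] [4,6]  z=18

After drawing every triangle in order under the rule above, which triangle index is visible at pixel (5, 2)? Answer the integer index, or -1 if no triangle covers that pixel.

T0:
  2·area = 4  (B↔C swapped to make it positive)
  edge (8, 6)→(4, 6): d=(-4,0) right/bottom  bias=-1
  edge (4, 6)→(12, 5): d=(8,-1) top-left  bias=+0
  edge (12, 5)→(8, 6): d=(-4,1) right/bottom  bias=-1
  covered (0 px):
    · · · · · · ·
    · · · · · · ·
    · · · · · · ·
    · · · · · · ·
    · · · · · · ·
    · · · · · · ·
    · · · · · · ·
T1:
  2·area = 4  (B↔C swapped to make it positive)
  edge (12, 5)→(4, 6): d=(-8,1) right/bottom  bias=-1
  edge (4, 6)→(8, 5): d=(4,-1) top-left  bias=+0
  edge (8, 5)→(12, 5): d=(4,0) top-left  bias=+0
    (0,2)@(1, 5): e=[11,-7,0] → ·  [on edge]
    (1,2)@(3, 5): e=[9,-5,0] → ·  [on edge]
    (2,2)@(5, 5): e=[7,-3,0] → ·  [on edge]
    (3,2)@(7, 5): e=[5,-1,0] → ·  [on edge]
    (4,2)@(9, 5): e=[3,1,0] → █  [on edge]
    (5,2)@(11, 5): e=[1,3,0] → █  [on edge]
    (6,2)@(13, 5): e=[-1,5,0] → ·  [on edge]
    (4,3)@(9, 7): e=[-13,9,8] → ·
    (5,3)@(11, 7): e=[-15,11,8] → ·
  covered (2 px):
    · · · · · · ·
    · · · · · · ·
    · · · · █ █ ·
    · · · · · · ·
    · · · · · · ·
    · · · · · · ·
    · · · · · · ·

Z-buffer (winner per pixel, '.' = empty):
  . . . . . . .
  . . . . . . .
  . . . . 1 1 .
  . . . . . . .
  . . . . . . .
  . . . . . . .
  . . . . . . .

Result: 1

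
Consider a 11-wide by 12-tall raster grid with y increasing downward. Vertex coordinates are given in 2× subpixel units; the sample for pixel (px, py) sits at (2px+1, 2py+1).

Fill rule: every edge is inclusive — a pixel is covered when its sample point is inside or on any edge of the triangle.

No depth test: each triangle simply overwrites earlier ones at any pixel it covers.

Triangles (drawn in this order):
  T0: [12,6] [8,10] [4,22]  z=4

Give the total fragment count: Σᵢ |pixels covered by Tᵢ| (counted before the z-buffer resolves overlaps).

T0:
  2·area = 32  (B↔C swapped to make it positive)
  edge (12, 6)→(4, 22): d=(-8,16) inclusive
  edge (4, 22)→(8, 10): d=(4,-12) inclusive
  edge (8, 10)→(12, 6): d=(4,-4) inclusive
    (5,0)@(11, 1): e=[56,0,-24] → .  [on edge]
    (8,0)@(17, 1): e=[-40,72,0] → .  [on edge]
    (7,1)@(15, 3): e=[-24,56,0] → .  [on edge]
    (6,2)@(13, 5): e=[-8,40,0] → .  [on edge]
    (4,3)@(9, 7): e=[40,0,-8] → .  [on edge]
    (5,3)@(11, 7): e=[8,24,0] → X  [on edge]
    (6,3)@(13, 7): e=[-24,48,8] → .
    (4,4)@(9, 9): e=[24,8,0] → X  [on edge]
    (5,4)@(11, 9): e=[-8,32,8] → .
    (3,5)@(7, 11): e=[40,-8,0] → .  [on edge]
    (4,5)@(9, 11): e=[8,16,8] → X
    (5,5)@(11, 11): e=[-24,40,16] → .
    (2,6)@(5, 13): e=[56,-24,0] → .  [on edge]
    (3,6)@(7, 13): e=[24,0,8] → X  [on edge]
    (1,7)@(3, 15): e=[72,-40,0] → .  [on edge]
    (0,8)@(1, 17): e=[88,-56,0] → .  [on edge]
    (2,9)@(5, 19): e=[8,0,24] → X  [on edge]
  covered (6 px):
    . . . . . . . . . . .
    . . . . . . . . . . .
    . . . . . . . . . . .
    . . . . . X . . . . .
    . . . . X . . . . . .
    . . . . X . . . . . .
    . . . X . . . . . . .
    . . . X . . . . . . .
    . . . . . . . . . . .
    . . X . . . . . . . .
    . . . . . . . . . . .
    . . . . . . . . . . .

Result: 6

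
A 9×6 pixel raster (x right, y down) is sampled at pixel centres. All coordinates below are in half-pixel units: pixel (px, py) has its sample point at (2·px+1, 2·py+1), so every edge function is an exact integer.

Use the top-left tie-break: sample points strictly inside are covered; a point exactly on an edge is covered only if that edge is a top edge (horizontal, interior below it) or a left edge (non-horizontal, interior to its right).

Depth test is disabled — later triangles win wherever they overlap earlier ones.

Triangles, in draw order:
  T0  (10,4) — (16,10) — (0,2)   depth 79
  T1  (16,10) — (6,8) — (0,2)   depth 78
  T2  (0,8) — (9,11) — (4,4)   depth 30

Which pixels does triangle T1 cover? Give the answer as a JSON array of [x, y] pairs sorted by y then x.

T0:
  2·area = 48
  edge (10, 4)→(16, 10): d=(6,6) right/bottom  bias=-1
  edge (16, 10)→(0, 2): d=(-16,-8) top-left  bias=+0
  edge (0, 2)→(10, 4): d=(10,2) right/bottom  bias=-1
    (3,0)@(7, 1): e=[0,72,-24] → .  [on edge]
    (1,1)@(3, 3): e=[36,8,4] → X
    (2,1)@(5, 3): e=[24,24,0] → .  [on edge]
    (4,1)@(9, 3): e=[0,56,-8] → .  [on edge]
    (1,2)@(3, 5): e=[48,-24,24] → .
    (3,2)@(7, 5): e=[24,8,16] → X
    (4,2)@(9, 5): e=[12,24,12] → X
    (5,2)@(11, 5): e=[0,40,8] → .  [on edge]
    (7,2)@(15, 5): e=[-24,72,0] → .  [on edge]
    (3,3)@(7, 7): e=[36,-24,36] → .
    (4,3)@(9, 7): e=[24,-8,32] → .
    (5,3)@(11, 7): e=[12,8,28] → X
    (6,3)@(13, 7): e=[0,24,24] → .  [on edge]
    (7,4)@(15, 9): e=[0,8,40] → .  [on edge]
    (8,5)@(17, 11): e=[0,-8,56] → .  [on edge]
  covered (4 px):
    . . . . . . . . .
    . X . . . . . . .
    . . . X X . . . .
    . . . . . X . . .
    . . . . . . . . .
    . . . . . . . . .
T1:
  2·area = 48
  edge (16, 10)→(6, 8): d=(-10,-2) top-left  bias=+0
  edge (6, 8)→(0, 2): d=(-6,-6) top-left  bias=+0
  edge (0, 2)→(16, 10): d=(16,8) right/bottom  bias=-1
    (0,1)@(1, 3): e=[40,0,8] → X  [on edge]
    (1,1)@(3, 3): e=[44,12,-8] → .
    (0,2)@(1, 5): e=[20,-12,40] → .
    (1,2)@(3, 5): e=[24,0,24] → X  [on edge]
    (2,2)@(5, 5): e=[28,12,8] → X
    (3,2)@(7, 5): e=[32,24,-8] → .
    (0,3)@(1, 7): e=[0,-24,72] → .  [on edge]
    (1,3)@(3, 7): e=[4,-12,56] → .
    (2,3)@(5, 7): e=[8,0,40] → X  [on edge]
    (3,3)@(7, 7): e=[12,12,24] → X
    (4,3)@(9, 7): e=[16,24,8] → X
    (5,3)@(11, 7): e=[20,36,-8] → .
    (3,4)@(7, 9): e=[-8,0,56] → .  [on edge]
    (5,4)@(11, 9): e=[0,24,24] → X  [on edge]
    (4,5)@(9, 11): e=[-24,0,72] → .  [on edge]
  covered (8 px):
    . . . . . . . . .
    X . . . . . . . .
    . X X . . . . . .
    . . X X X . . . .
    . . . . . X X . .
    . . . . . . . . .
T2:
  2·area = 48  (B↔C swapped to make it positive)
  edge (0, 8)→(4, 4): d=(4,-4) top-left  bias=+0
  edge (4, 4)→(9, 11): d=(5,7) right/bottom  bias=-1
  edge (9, 11)→(0, 8): d=(-9,-3) top-left  bias=+0
    (3,0)@(7, 1): e=[0,-36,84] → .  [on edge]
    (2,1)@(5, 3): e=[0,-12,60] → .  [on edge]
    (1,2)@(3, 5): e=[0,12,36] → X  [on edge]
    (2,2)@(5, 5): e=[8,-2,42] → .
    (0,3)@(1, 7): e=[0,36,12] → X  [on edge]
    (2,3)@(5, 7): e=[16,8,24] → X
    (3,3)@(7, 7): e=[24,-6,30] → .
    (0,4)@(1, 9): e=[8,46,-6] → .
    (1,4)@(3, 9): e=[16,32,0] → X  [on edge]
    (3,4)@(7, 9): e=[32,4,12] → X
    (4,4)@(9, 9): e=[40,-10,18] → .
    (1,5)@(3, 11): e=[24,42,-18] → .
    (4,5)@(9, 11): e=[48,0,0] → .  [on edge]
  covered (7 px):
    . . . . . . . . .
    . . . . . . . . .
    . X . . . . . . .
    X X X . . . . . .
    . X X X . . . . .
    . . . . . . . . .

Result: [[0,1],[1,2],[2,2],[2,3],[3,3],[4,3],[5,4],[6,4]]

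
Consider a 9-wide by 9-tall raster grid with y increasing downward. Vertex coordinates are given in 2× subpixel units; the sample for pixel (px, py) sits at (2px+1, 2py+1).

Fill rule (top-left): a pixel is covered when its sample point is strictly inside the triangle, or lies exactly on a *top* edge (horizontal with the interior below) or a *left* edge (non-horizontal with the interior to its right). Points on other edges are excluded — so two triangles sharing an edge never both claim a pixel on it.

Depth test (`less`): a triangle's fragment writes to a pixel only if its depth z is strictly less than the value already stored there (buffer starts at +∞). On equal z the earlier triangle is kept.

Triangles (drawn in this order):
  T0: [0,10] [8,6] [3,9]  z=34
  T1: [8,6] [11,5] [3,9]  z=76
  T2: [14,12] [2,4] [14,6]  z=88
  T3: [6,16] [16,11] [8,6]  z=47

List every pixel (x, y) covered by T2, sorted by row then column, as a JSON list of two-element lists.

T0:
  2·area = 4
  edge (0, 10)→(8, 6): d=(8,-4) top-left  bias=+0
  edge (8, 6)→(3, 9): d=(-5,3) right/bottom  bias=-1
  edge (3, 9)→(0, 10): d=(-3,1) right/bottom  bias=-1
    (6,1)@(13, 3): e=[-4,0,8] → .  [on edge]
    (7,2)@(15, 5): e=[20,-16,0] → .  [on edge]
    (4,3)@(9, 7): e=[12,-8,0] → .  [on edge]
    (1,4)@(3, 9): e=[4,0,0] → .  [on edge]
  covered (0 px):
    . . . . . . . . .
    . . . . . . . . .
    . . . . . . . . .
    . . . . . . . . .
    . . . . . . . . .
    . . . . . . . . .
    . . . . . . . . .
    . . . . . . . . .
    . . . . . . . . .
T1:
  2·area = 4
  edge (8, 6)→(11, 5): d=(3,-1) top-left  bias=+0
  edge (11, 5)→(3, 9): d=(-8,4) right/bottom  bias=-1
  edge (3, 9)→(8, 6): d=(5,-3) top-left  bias=+0
    (6,1)@(13, 3): e=[-4,8,0] → .  [on edge]
    (7,1)@(15, 3): e=[-2,0,6] → .  [on edge]
    (8,1)@(17, 3): e=[0,-8,12] → .  [on edge]
    (5,2)@(11, 5): e=[0,0,4] → .  [on edge]
    (2,3)@(5, 7): e=[0,8,-4] → .  [on edge]
    (3,3)@(7, 7): e=[2,0,2] → .  [on edge]
    (1,4)@(3, 9): e=[4,0,0] → .  [on edge]
  covered (0 px):
    . . . . . . . . .
    . . . . . . . . .
    . . . . . . . . .
    . . . . . . . . .
    . . . . . . . . .
    . . . . . . . . .
    . . . . . . . . .
    . . . . . . . . .
    . . . . . . . . .
T2:
  2·area = 72
  edge (14, 12)→(2, 4): d=(-12,-8) top-left  bias=+0
  edge (2, 4)→(14, 6): d=(12,2) right/bottom  bias=-1
  edge (14, 6)→(14, 12): d=(0,6) right/bottom  bias=-1
    (2,2)@(5, 5): e=[12,6,54] → X
    (3,2)@(7, 5): e=[28,2,42] → X
    (4,2)@(9, 5): e=[44,-2,30] → .
    (2,3)@(5, 7): e=[-12,30,54] → .
    (3,3)@(7, 7): e=[4,26,42] → X
    (4,3)@(9, 7): e=[20,22,30] → X
    (5,3)@(11, 7): e=[36,18,18] → X
    (6,3)@(13, 7): e=[52,14,6] → X
    (7,3)@(15, 7): e=[68,10,-6] → .
    (3,4)@(7, 9): e=[-20,50,42] → .
    (4,4)@(9, 9): e=[-4,46,30] → .
    (5,4)@(11, 9): e=[12,42,18] → X
  covered (9 px):
    . . . . . . . . .
    . . . . . . . . .
    . . X X . . . . .
    . . . X X X X . .
    . . . . . X X . .
    . . . . . . X . .
    . . . . . . . . .
    . . . . . . . . .
    . . . . . . . . .
T3:
  2·area = 90  (B↔C swapped to make it positive)
  edge (6, 16)→(8, 6): d=(2,-10) top-left  bias=+0
  edge (8, 6)→(16, 11): d=(8,5) right/bottom  bias=-1
  edge (16, 11)→(6, 16): d=(-10,5) right/bottom  bias=-1
    (4,0)@(9, 1): e=[0,-45,135] → .  [on edge]
    (4,3)@(9, 7): e=[12,3,75] → X
    (5,3)@(11, 7): e=[32,-7,65] → .
    (4,4)@(9, 9): e=[16,19,55] → X
    (5,4)@(11, 9): e=[36,9,45] → X
    (6,4)@(13, 9): e=[56,-1,35] → .
    (3,5)@(7, 11): e=[0,45,45] → X  [on edge]
    (6,5)@(13, 11): e=[60,15,15] → X
    (7,5)@(15, 11): e=[80,5,5] → X
    (8,5)@(17, 11): e=[100,-5,-5] → .
    (3,6)@(7, 13): e=[4,61,25] → X
    (6,6)@(13, 13): e=[64,31,-5] → .
  covered (12 px):
    . . . . . . . . .
    . . . . . . . . .
    . . . . . . . . .
    . . . . X . . . .
    . . . . X X . . .
    . . . X X X X X .
    . . . X X X . . .
    . . . X . . . . .
    . . . . . . . . .

Result: [[2,2],[3,2],[3,3],[4,3],[5,3],[6,3],[5,4],[6,4],[6,5]]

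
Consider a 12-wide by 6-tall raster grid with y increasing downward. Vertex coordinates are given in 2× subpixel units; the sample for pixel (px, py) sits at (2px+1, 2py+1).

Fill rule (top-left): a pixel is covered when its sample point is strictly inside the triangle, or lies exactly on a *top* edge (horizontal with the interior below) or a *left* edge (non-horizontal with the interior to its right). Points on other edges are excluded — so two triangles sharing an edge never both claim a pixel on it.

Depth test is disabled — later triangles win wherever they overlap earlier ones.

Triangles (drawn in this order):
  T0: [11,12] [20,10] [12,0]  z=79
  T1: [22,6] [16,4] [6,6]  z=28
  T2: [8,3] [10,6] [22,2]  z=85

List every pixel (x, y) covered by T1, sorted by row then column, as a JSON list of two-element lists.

T0:
  2·area = 106  (B↔C swapped to make it positive)
  edge (11, 12)→(12, 0): d=(1,-12) top-left  bias=+0
  edge (12, 0)→(20, 10): d=(8,10) right/bottom  bias=-1
  edge (20, 10)→(11, 12): d=(-9,2) right/bottom  bias=-1
    (6,1)@(13, 3): e=[15,14,77] → X
    (7,1)@(15, 3): e=[39,-6,73] → .
    (6,2)@(13, 5): e=[17,30,59] → X
    (7,2)@(15, 5): e=[41,10,55] → X
    (8,2)@(17, 5): e=[65,-10,51] → .
    (6,3)@(13, 7): e=[19,46,41] → X
    (8,3)@(17, 7): e=[67,6,33] → X
    (9,3)@(19, 7): e=[91,-14,29] → .
    (6,4)@(13, 9): e=[21,62,23] → X
    (9,4)@(19, 9): e=[93,2,11] → X
    (10,4)@(21, 9): e=[117,-18,7] → .
    (6,5)@(13, 11): e=[23,78,5] → X
  covered (12 px):
    . . . . . . . . . . . .
    . . . . . . X . . . . .
    . . . . . . X X . . . .
    . . . . . . X X X . . .
    . . . . . . X X X X . .
    . . . . . . X X . . . .
T1:
  2·area = 32  (B↔C swapped to make it positive)
  edge (22, 6)→(6, 6): d=(-16,0) right/bottom  bias=-1
  edge (6, 6)→(16, 4): d=(10,-2) top-left  bias=+0
  edge (16, 4)→(22, 6): d=(6,2) right/bottom  bias=-1
    (3,0)@(7, 1): e=[80,-48,0] → .  [on edge]
    (6,1)@(13, 3): e=[48,-16,0] → .  [on edge]
    (10,1)@(21, 3): e=[48,0,-16] → .  [on edge]
    (5,2)@(11, 5): e=[16,0,16] → X  [on edge]
    (6,2)@(13, 5): e=[16,4,12] → X
    (7,2)@(15, 5): e=[16,8,8] → X
    (8,2)@(17, 5): e=[16,12,4] → X
    (9,2)@(19, 5): e=[16,16,0] → .  [on edge]
    (0,3)@(1, 7): e=[-16,0,48] → .  [on edge]
    (5,3)@(11, 7): e=[-16,20,28] → .
    (6,3)@(13, 7): e=[-16,24,24] → .
    (7,3)@(15, 7): e=[-16,28,20] → .
  covered (4 px):
    . . . . . . . . . . . .
    . . . . . . . . . . . .
    . . . . . X X X X . . .
    . . . . . . . . . . . .
    . . . . . . . . . . . .
    . . . . . . . . . . . .
T2:
  2·area = 44  (B↔C swapped to make it positive)
  edge (8, 3)→(22, 2): d=(14,-1) top-left  bias=+0
  edge (22, 2)→(10, 6): d=(-12,4) right/bottom  bias=-1
  edge (10, 6)→(8, 3): d=(-2,-3) top-left  bias=+0
    (4,1)@(9, 3): e=[1,40,3] → X
    (5,1)@(11, 3): e=[3,32,9] → X
    (6,1)@(13, 3): e=[5,24,15] → X
    (7,1)@(15, 3): e=[7,16,21] → X
    (8,1)@(17, 3): e=[9,8,27] → X
    (9,1)@(19, 3): e=[11,0,33] → .  [on edge]
    (4,2)@(9, 5): e=[29,16,-1] → .
    (5,2)@(11, 5): e=[31,8,5] → X
    (6,2)@(13, 5): e=[33,0,11] → .  [on edge]
    (7,2)@(15, 5): e=[35,-8,17] → .
    (8,2)@(17, 5): e=[37,-16,23] → .
    (3,3)@(7, 7): e=[55,0,-11] → .  [on edge]
    (0,4)@(1, 9): e=[77,0,-33] → .  [on edge]
  covered (6 px):
    . . . . . . . . . . . .
    . . . . X X X X X . . .
    . . . . . X . . . . . .
    . . . . . . . . . . . .
    . . . . . . . . . . . .
    . . . . . . . . . . . .

Answer: [[5,2],[6,2],[7,2],[8,2]]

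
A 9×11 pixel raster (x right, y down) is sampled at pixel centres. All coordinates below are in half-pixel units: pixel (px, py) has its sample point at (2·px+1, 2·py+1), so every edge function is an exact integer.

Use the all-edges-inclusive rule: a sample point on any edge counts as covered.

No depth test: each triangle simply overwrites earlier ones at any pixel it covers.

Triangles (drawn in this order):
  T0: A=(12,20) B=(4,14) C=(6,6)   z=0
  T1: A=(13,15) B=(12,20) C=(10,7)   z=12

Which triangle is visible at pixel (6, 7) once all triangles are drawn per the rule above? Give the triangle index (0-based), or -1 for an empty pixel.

T0:
  2·area = 76
  edge (12, 20)→(4, 14): d=(-8,-6) inclusive
  edge (4, 14)→(6, 6): d=(2,-8) inclusive
  edge (6, 6)→(12, 20): d=(6,14) inclusive
    (3,4)@(7, 9): e=[58,14,4] → X
    (4,4)@(9, 9): e=[70,30,-24] → .
    (2,5)@(5, 11): e=[30,2,44] → X
    (4,5)@(9, 11): e=[54,34,-12] → .
    (2,6)@(5, 13): e=[14,6,56] → X
    (4,6)@(9, 13): e=[38,38,0] → X  [on edge]
    (5,6)@(11, 13): e=[50,54,-28] → .
    (2,7)@(5, 15): e=[-2,10,68] → .
    (3,7)@(7, 15): e=[10,26,40] → X
    (5,7)@(11, 15): e=[34,58,-16] → .
    (3,8)@(7, 17): e=[-6,30,52] → .
    (4,8)@(9, 17): e=[6,46,24] → X
  covered (10 px):
    . . . . . . . . .
    . . . . . . . . .
    . . . . . . . . .
    . . . . . . . . .
    . . . X . . . . .
    . . X X . . . . .
    . . X X X . . . .
    . . . X X . . . .
    . . . . X . . . .
    . . . . . X . . .
    . . . . . . . . .
T1:
  2·area = 23
  edge (13, 15)→(12, 20): d=(-1,5) inclusive
  edge (12, 20)→(10, 7): d=(-2,-13) inclusive
  edge (10, 7)→(13, 15): d=(3,8) inclusive
    (7,2)@(15, 5): e=[0,69,-46] → .  [on edge]
    (5,5)@(11, 11): e=[14,5,4] → X
    (6,5)@(13, 11): e=[4,31,-12] → .
    (5,6)@(11, 13): e=[12,1,10] → X
    (6,6)@(13, 13): e=[2,27,-6] → .
    (5,7)@(11, 15): e=[10,-3,16] → .
    (6,7)@(13, 15): e=[0,23,0] → X  [on edge]
    (7,7)@(15, 15): e=[-10,49,-16] → .
    (6,8)@(13, 17): e=[-2,19,6] → .
  covered (3 px):
    . . . . . . . . .
    . . . . . . . . .
    . . . . . . . . .
    . . . . . . . . .
    . . . . . . . . .
    . . . . . X . . .
    . . . . . X . . .
    . . . . . . X . .
    . . . . . . . . .
    . . . . . . . . .
    . . . . . . . . .

Z-buffer (winner per pixel, '.' = empty):
  . . . . . . . . .
  . . . . . . . . .
  . . . . . . . . .
  . . . . . . . . .
  . . . 0 . . . . .
  . . 0 0 . 1 . . .
  . . 0 0 0 1 . . .
  . . . 0 0 . 1 . .
  . . . . 0 . . . .
  . . . . . 0 . . .
  . . . . . . . . .

Result: 1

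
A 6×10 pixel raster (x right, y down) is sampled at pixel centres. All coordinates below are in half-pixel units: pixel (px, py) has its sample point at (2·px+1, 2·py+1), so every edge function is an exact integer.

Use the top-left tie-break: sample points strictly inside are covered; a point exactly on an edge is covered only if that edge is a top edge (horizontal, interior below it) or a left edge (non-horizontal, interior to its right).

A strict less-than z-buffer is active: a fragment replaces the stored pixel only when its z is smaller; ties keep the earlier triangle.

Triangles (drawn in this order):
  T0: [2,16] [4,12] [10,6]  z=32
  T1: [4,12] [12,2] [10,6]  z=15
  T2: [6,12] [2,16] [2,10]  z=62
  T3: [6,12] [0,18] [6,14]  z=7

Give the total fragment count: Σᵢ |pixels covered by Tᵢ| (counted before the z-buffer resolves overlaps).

T0:
  2·area = 12
  edge (2, 16)→(4, 12): d=(2,-4) top-left  bias=+0
  edge (4, 12)→(10, 6): d=(6,-6) top-left  bias=+0
  edge (10, 6)→(2, 16): d=(-8,10) right/bottom  bias=-1
    (5,2)@(11, 5): e=[14,0,-2] → ·  [on edge]
    (4,3)@(9, 7): e=[10,0,2] → #  [on edge]
    (5,3)@(11, 7): e=[18,12,-18] → ·
    (3,4)@(7, 9): e=[6,0,6] → #  [on edge]
    (4,4)@(9, 9): e=[14,12,-14] → ·
    (2,5)@(5, 11): e=[2,0,10] → #  [on edge]
    (3,5)@(7, 11): e=[10,12,-10] → ·
    (1,6)@(3, 13): e=[-2,0,14] → ·  [on edge]
    (2,6)@(5, 13): e=[6,12,-6] → ·
    (0,7)@(1, 15): e=[-6,0,18] → ·  [on edge]
  covered (3 px):
    · · · · · ·
    · · · · · ·
    · · · · · ·
    · · · · # ·
    · · · # · ·
    · · # · · ·
    · · · · · ·
    · · · · · ·
    · · · · · ·
    · · · · · ·
T1:
  2·area = 12
  edge (4, 12)→(12, 2): d=(8,-10) top-left  bias=+0
  edge (12, 2)→(10, 6): d=(-2,4) right/bottom  bias=-1
  edge (10, 6)→(4, 12): d=(-6,6) right/bottom  bias=-1
    (5,2)@(11, 5): e=[14,-2,0] → ·  [on edge]
    (4,3)@(9, 7): e=[10,2,0] → ·  [on edge]
    (3,4)@(7, 9): e=[6,6,0] → ·  [on edge]
    (2,5)@(5, 11): e=[2,10,0] → ·  [on edge]
    (1,6)@(3, 13): e=[-2,14,0] → ·  [on edge]
    (0,7)@(1, 15): e=[-6,18,0] → ·  [on edge]
  covered (0 px):
    · · · · · ·
    · · · · · ·
    · · · · · ·
    · · · · · ·
    · · · · · ·
    · · · · · ·
    · · · · · ·
    · · · · · ·
    · · · · · ·
    · · · · · ·
T2:
  2·area = 24
  edge (6, 12)→(2, 16): d=(-4,4) right/bottom  bias=-1
  edge (2, 16)→(2, 10): d=(0,-6) top-left  bias=+0
  edge (2, 10)→(6, 12): d=(4,2) right/bottom  bias=-1
    (5,3)@(11, 7): e=[0,54,-30] → ·  [on edge]
    (4,4)@(9, 9): e=[0,42,-18] → ·  [on edge]
    (1,5)@(3, 11): e=[16,6,2] → #
    (2,5)@(5, 11): e=[8,18,-2] → ·
    (3,5)@(7, 11): e=[0,30,-6] → ·  [on edge]
    (1,6)@(3, 13): e=[8,6,10] → #
    (2,6)@(5, 13): e=[0,18,6] → ·  [on edge]
    (1,7)@(3, 15): e=[0,6,18] → ·  [on edge]
    (0,8)@(1, 17): e=[0,-6,30] → ·  [on edge]
  covered (2 px):
    · · · · · ·
    · · · · · ·
    · · · · · ·
    · · · · · ·
    · · · · · ·
    · # · · · ·
    · # · · · ·
    · · · · · ·
    · · · · · ·
    · · · · · ·
T3:
  2·area = 12  (B↔C swapped to make it positive)
  edge (6, 12)→(6, 14): d=(0,2) right/bottom  bias=-1
  edge (6, 14)→(0, 18): d=(-6,4) right/bottom  bias=-1
  edge (0, 18)→(6, 12): d=(6,-6) top-left  bias=+0
    (5,3)@(11, 7): e=[-10,22,0] → ·  [on edge]
    (4,4)@(9, 9): e=[-6,18,0] → ·  [on edge]
    (3,5)@(7, 11): e=[-2,14,0] → ·  [on edge]
    (2,6)@(5, 13): e=[2,10,0] → #  [on edge]
    (3,6)@(7, 13): e=[-2,2,12] → ·
    (1,7)@(3, 15): e=[6,6,0] → #  [on edge]
    (2,7)@(5, 15): e=[2,-2,12] → ·
    (0,8)@(1, 17): e=[10,2,0] → #  [on edge]
    (1,8)@(3, 17): e=[6,-6,12] → ·
    (0,9)@(1, 19): e=[10,-10,12] → ·
  covered (3 px):
    · · · · · ·
    · · · · · ·
    · · · · · ·
    · · · · · ·
    · · · · · ·
    · · · · · ·
    · · # · · ·
    · # · · · ·
    # · · · · ·
    · · · · · ·

Final: 8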